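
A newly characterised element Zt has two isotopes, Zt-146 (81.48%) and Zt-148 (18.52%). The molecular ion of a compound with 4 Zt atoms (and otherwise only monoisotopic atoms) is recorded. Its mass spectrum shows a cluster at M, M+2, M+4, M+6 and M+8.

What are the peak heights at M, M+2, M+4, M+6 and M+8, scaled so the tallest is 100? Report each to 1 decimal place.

Each Zt atom is independently Zt-146 (p = 0.8148) or Zt-148 (q = 0.1852); the cluster is the binomial expansion (p + q)^4.
P(M) = 0.8148^4 = 0.440762
P(M+2) = 4 × 0.8148^3 × 0.1852^1 = 0.400732
P(M+4) = 6 × 0.8148^2 × 0.1852^2 = 0.136627
P(M+6) = 4 × 0.8148^1 × 0.1852^3 = 0.020703
P(M+8) = 0.1852^4 = 0.001176
The M peak is largest (0.440762); scaling to 100 gives 100.0 : 90.9 : 31.0 : 4.7 : 0.3.

100.0 : 90.9 : 31.0 : 4.7 : 0.3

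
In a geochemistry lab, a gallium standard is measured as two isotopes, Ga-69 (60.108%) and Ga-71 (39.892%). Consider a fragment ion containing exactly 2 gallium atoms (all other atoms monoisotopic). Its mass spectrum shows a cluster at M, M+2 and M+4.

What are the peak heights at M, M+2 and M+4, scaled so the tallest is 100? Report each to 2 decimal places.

Expanding (0.60108 + 0.39892)^2:
P(M) = 0.60108^2 = 0.361297
P(M+2) = 2 × 0.60108^1 × 0.39892^1 = 0.479566
P(M+4) = 0.39892^2 = 0.159137
The M+2 peak is largest (0.479566); scaling to 100 gives 75.34 : 100.00 : 33.18.

75.34 : 100.00 : 33.18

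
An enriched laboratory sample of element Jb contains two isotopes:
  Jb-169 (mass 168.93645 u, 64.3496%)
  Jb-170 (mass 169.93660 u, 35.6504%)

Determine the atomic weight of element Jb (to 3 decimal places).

169.293 u

Average mass = Σ (abundance × isotope mass) = 0.643496 × 168.93645 + 0.356504 × 169.93660
= 108.709930 + 60.583078 = 169.293008 u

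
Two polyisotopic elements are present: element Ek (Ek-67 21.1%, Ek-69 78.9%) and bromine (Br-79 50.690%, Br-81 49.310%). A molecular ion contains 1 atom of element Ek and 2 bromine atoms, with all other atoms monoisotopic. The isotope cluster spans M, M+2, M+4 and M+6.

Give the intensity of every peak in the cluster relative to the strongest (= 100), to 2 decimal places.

12.16 : 69.15 : 100.00 : 43.04

Element Ek pattern (n=1): 0.2110 : 0.7890
Bromine pattern (n=2): 0.25694761 : 0.49990478 : 0.24314761
Convolve the two distributions (both contribute in 2-u steps):
  M: 0.2110×0.25694761 = 0.054216
  M+2: 0.2110×0.49990478 + 0.7890×0.25694761 = 0.308212
  M+4: 0.2110×0.24314761 + 0.7890×0.49990478 = 0.445729
  M+6: 0.7890×0.24314761 = 0.191843
Scale to base peak (0.445729) = 100: 12.16 : 69.15 : 100.00 : 43.04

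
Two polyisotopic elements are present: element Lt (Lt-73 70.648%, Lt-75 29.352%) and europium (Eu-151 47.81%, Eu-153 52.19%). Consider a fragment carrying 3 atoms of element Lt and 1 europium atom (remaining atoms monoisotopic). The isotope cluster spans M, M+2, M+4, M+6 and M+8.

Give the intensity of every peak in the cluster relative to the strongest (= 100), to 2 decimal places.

Element Lt pattern (n=3): 0.35261405 : 0.43949982 : 0.18259821 : 0.02528792
Europium pattern (n=1): 0.4781 : 0.5219
Convolve the two distributions (both contribute in 2-u steps):
  M: 0.35261405×0.4781 = 0.168585
  M+2: 0.35261405×0.5219 + 0.43949982×0.4781 = 0.394154
  M+4: 0.43949982×0.5219 + 0.18259821×0.4781 = 0.316675
  M+6: 0.18259821×0.5219 + 0.02528792×0.4781 = 0.107388
  M+8: 0.02528792×0.5219 = 0.013198
Scale to base peak (0.394154) = 100: 42.77 : 100.00 : 80.34 : 27.25 : 3.35

42.77 : 100.00 : 80.34 : 27.25 : 3.35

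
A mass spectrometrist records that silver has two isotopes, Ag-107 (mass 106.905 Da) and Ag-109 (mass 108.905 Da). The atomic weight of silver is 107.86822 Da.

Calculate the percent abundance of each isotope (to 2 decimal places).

Ag-107: 51.84%, Ag-109: 48.16%

With x = fraction of Ag-107 (so Ag-109 is 1 − x):
106.905·x + 108.905·(1 − x) = 107.86822
(106.905 − 108.905)·x = 107.86822 − 108.905
x = -1.03678 / -2.000 = 0.51839 → 51.84% Ag-107, 48.16% Ag-109.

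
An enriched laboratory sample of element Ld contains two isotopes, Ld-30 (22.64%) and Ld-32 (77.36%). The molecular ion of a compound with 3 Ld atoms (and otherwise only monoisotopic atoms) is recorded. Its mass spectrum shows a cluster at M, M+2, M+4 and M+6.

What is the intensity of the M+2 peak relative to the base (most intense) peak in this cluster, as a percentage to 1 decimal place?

25.7%

Term probabilities: M 0.0116, M+2 0.1190, M+4 0.4065, M+6 0.4630. Base peak = M+6.
P(M+6) = C(3,3) × 0.2264^0 × 0.7736^3 = 1 × 1.0000 × 0.4629663 = 0.462966 (base)
P(M+2) = C(3,1) × 0.2264^2 × 0.7736^1 = 3 × 0.05125696 × 0.7736 = 0.118957
Relative intensity = 0.118957 / 0.462966 × 100 = 25.7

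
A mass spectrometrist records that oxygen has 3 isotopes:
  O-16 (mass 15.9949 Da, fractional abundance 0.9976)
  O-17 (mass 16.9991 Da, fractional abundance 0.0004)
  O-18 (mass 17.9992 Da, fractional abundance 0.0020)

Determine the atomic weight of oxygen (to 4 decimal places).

The abundance-weighted mean is 0.9976 × 15.9949 + 0.0004 × 16.9991 + 0.0020 × 17.9992
= 15.95651 + 0.00680 + 0.03600 = 15.99931 Da

15.9993 Da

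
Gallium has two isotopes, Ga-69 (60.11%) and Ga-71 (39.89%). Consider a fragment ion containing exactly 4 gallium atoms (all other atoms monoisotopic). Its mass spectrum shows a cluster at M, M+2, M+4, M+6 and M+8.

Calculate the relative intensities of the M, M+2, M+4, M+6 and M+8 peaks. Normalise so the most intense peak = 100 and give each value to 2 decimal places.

37.67 : 100.00 : 99.54 : 44.04 : 7.31

The 4 Ga atoms are independent, so intensities follow the terms of (0.6011 + 0.3989)^4.
P(M) = 0.6011^4 = 0.130553
P(M+2) = 4 × 0.6011^3 × 0.3989^1 = 0.346549
P(M+4) = 6 × 0.6011^2 × 0.3989^2 = 0.344963
P(M+6) = 4 × 0.6011^1 × 0.3989^3 = 0.152616
P(M+8) = 0.3989^4 = 0.025320
The M+2 peak is largest (0.346549); scaling to 100 gives 37.67 : 100.00 : 99.54 : 44.04 : 7.31.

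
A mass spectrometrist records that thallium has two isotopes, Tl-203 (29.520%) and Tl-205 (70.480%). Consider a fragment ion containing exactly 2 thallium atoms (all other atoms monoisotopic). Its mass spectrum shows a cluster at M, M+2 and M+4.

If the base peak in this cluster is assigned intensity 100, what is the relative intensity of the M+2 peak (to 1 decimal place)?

Binomial terms of (0.29520 + 0.70480)^2: M 0.0871, M+2 0.4161, M+4 0.4967 → M+4 is the base peak.
P(M+4) = C(2,2) × 0.29520^0 × 0.70480^2 = 1 × 1.0000 × 0.49674304 = 0.496743 (base)
P(M+2) = C(2,1) × 0.29520^1 × 0.70480^1 = 2 × 0.2952 × 0.7048 = 0.416114
Relative intensity = 0.416114 / 0.496743 × 100 = 83.8

83.8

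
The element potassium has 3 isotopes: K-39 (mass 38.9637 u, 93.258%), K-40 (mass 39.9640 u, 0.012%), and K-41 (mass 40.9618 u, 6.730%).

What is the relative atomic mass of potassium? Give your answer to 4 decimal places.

39.0983 u

The abundance-weighted mean is 0.93258 × 38.9637 + 0.00012 × 39.9640 + 0.06730 × 40.9618
= 36.33677 + 0.00480 + 2.75673 = 39.09830 u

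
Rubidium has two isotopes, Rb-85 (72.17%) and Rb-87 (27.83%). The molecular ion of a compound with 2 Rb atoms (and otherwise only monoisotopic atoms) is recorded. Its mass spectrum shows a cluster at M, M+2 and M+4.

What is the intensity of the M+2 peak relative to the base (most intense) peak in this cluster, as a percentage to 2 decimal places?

77.12%

Binomial terms of (0.7217 + 0.2783)^2: M 0.5209, M+2 0.4017, M+4 0.0775 → M is the base peak.
P(M) = C(2,0) × 0.7217^2 × 0.2783^0 = 1 × 0.52085089 × 1.0000 = 0.520851 (base)
P(M+2) = C(2,1) × 0.7217^1 × 0.2783^1 = 2 × 0.7217 × 0.2783 = 0.401698
Relative intensity = 0.401698 / 0.520851 × 100 = 77.12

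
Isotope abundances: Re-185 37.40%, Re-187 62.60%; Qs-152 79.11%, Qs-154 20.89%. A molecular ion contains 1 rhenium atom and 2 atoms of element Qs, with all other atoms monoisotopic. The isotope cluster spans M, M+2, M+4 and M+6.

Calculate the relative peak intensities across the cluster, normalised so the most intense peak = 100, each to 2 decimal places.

45.41 : 100.00 : 43.31 : 5.30

Rhenium pattern (n=1): 0.3740 : 0.6260
Element Qs pattern (n=2): 0.62583921 : 0.33052158 : 0.04363921
Convolve the two distributions (both contribute in 2-u steps):
  M: 0.3740×0.62583921 = 0.234064
  M+2: 0.3740×0.33052158 + 0.6260×0.62583921 = 0.515390
  M+4: 0.3740×0.04363921 + 0.6260×0.33052158 = 0.223228
  M+6: 0.6260×0.04363921 = 0.027318
Scale to base peak (0.515390) = 100: 45.41 : 100.00 : 43.31 : 5.30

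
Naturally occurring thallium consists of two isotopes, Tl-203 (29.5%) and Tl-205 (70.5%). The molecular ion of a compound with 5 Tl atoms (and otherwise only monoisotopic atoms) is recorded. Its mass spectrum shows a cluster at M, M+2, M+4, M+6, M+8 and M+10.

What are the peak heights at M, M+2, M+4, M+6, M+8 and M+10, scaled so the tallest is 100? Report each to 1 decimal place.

0.6 : 7.3 : 35.0 : 83.7 : 100.0 : 47.8

Expanding (0.295 + 0.705)^5:
P(M) = 0.295^5 = 0.002234
P(M+2) = 5 × 0.295^4 × 0.705^1 = 0.026696
P(M+4) = 10 × 0.295^3 × 0.705^2 = 0.127598
P(M+6) = 10 × 0.295^2 × 0.705^3 = 0.304938
P(M+8) = 5 × 0.295^1 × 0.705^4 = 0.364375
P(M+10) = 0.705^5 = 0.174159
The M+8 peak is largest (0.364375); scaling to 100 gives 0.6 : 7.3 : 35.0 : 83.7 : 100.0 : 47.8.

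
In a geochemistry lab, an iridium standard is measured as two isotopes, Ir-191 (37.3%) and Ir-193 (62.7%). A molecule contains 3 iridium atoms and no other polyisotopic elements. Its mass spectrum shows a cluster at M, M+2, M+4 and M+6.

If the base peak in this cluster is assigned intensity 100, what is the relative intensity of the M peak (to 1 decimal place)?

11.8

Term probabilities: M 0.0519, M+2 0.2617, M+4 0.4399, M+6 0.2465. Base peak = M+4.
P(M+4) = C(3,2) × 0.373^1 × 0.627^2 = 3 × 0.3730 × 0.393129 = 0.439911 (base)
P(M) = C(3,0) × 0.373^3 × 0.627^0 = 1 × 0.05189512 × 1.0000 = 0.051895
Relative intensity = 0.051895 / 0.439911 × 100 = 11.8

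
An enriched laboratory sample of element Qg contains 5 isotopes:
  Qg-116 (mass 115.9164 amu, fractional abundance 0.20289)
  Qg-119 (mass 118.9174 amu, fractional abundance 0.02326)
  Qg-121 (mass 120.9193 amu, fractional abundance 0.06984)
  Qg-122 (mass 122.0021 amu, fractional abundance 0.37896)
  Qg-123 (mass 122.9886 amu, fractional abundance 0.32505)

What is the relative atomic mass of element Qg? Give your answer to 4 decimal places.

120.9407 amu

Average mass = Σ (abundance × isotope mass) = 0.20289 × 115.9164 + 0.02326 × 118.9174 + 0.06984 × 120.9193 + 0.37896 × 122.0021 + 0.32505 × 122.9886
= 23.51828 + 2.76602 + 8.44500 + 46.23392 + 39.97744 = 120.94066 amu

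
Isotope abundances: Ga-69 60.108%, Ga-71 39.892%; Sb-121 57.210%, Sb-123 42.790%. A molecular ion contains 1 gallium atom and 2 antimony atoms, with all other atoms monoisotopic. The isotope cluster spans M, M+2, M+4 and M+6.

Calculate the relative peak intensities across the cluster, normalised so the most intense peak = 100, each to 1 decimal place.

Gallium pattern (n=1): 0.60108 : 0.39892
Antimony pattern (n=2): 0.32729841 : 0.48960318 : 0.18309841
Convolve the two distributions (both contribute in 2-u steps):
  M: 0.60108×0.32729841 = 0.196733
  M+2: 0.60108×0.48960318 + 0.39892×0.32729841 = 0.424857
  M+4: 0.60108×0.18309841 + 0.39892×0.48960318 = 0.305369
  M+6: 0.39892×0.18309841 = 0.073042
Scale to base peak (0.424857) = 100: 46.3 : 100.0 : 71.9 : 17.2

46.3 : 100.0 : 71.9 : 17.2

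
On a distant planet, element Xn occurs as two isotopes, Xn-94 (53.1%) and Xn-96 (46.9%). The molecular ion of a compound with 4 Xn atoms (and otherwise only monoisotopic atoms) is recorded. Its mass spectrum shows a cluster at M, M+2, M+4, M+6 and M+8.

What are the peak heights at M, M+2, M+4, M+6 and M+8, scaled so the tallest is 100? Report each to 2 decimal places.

The 4 Xn atoms are independent, so intensities follow the terms of (0.531 + 0.469)^4.
P(M) = 0.531^4 = 0.079502
P(M+2) = 4 × 0.531^3 × 0.469^1 = 0.280877
P(M+4) = 6 × 0.531^2 × 0.469^2 = 0.372123
P(M+6) = 4 × 0.531^1 × 0.469^3 = 0.219115
P(M+8) = 0.469^4 = 0.048383
The M+4 peak is largest (0.372123); scaling to 100 gives 21.36 : 75.48 : 100.00 : 58.88 : 13.00.

21.36 : 75.48 : 100.00 : 58.88 : 13.00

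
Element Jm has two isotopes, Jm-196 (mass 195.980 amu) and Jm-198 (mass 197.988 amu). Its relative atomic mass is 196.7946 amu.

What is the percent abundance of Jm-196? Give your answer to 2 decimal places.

59.43%

Writing the weighted mean with unknown fraction x of Jm-196:
195.980·x + 197.988·(1 − x) = 196.7946
(195.980 − 197.988)·x = 196.7946 − 197.988
x = -1.1934 / -2.008 = 0.59432 → 59.43% Jm-196, 40.57% Jm-198.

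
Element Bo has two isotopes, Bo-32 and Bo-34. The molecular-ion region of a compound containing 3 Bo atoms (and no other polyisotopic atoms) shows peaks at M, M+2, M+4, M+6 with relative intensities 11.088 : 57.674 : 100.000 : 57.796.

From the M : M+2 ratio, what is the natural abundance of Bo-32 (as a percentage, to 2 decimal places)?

36.58%

If p is the fraction of Bo that is Bo-32, then I(M+2)/I(M) = [C(3,1)·p^2·(1−p)] / p^3 = 3·(1−p)/p = 57.674/11.088 = 5.2015
(1−p)/p = 5.2015/3 = 1.7338  ⇒  p = 1/(1 + 1.7338) = 0.3658
Bo-32: 36.58%, Bo-34: 63.42%.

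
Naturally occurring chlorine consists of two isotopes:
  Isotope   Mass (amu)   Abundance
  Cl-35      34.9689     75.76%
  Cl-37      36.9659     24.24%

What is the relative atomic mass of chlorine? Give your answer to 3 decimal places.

The abundance-weighted mean is 0.7576 × 34.9689 + 0.2424 × 36.9659
= 26.49244 + 8.96053 = 35.45297 amu

35.453 amu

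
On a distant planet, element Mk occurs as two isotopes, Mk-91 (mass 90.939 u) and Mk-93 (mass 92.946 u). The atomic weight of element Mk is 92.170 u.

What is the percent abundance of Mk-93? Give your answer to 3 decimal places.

Let x be the fractional abundance of Mk-91; then Mk-93 has abundance 1 − x.
90.939·x + 92.946·(1 − x) = 92.170
(90.939 − 92.946)·x = 92.170 − 92.946
x = -0.776 / -2.007 = 0.38665 → 38.665% Mk-91, 61.335% Mk-93.

61.335%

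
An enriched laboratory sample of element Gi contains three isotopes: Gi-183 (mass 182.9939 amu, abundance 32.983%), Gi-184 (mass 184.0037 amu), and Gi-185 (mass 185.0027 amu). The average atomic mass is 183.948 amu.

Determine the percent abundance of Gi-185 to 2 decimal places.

Let x and y be the fractions of Gi-184 and Gi-185. Then x + y = 1 − 0.32983 = 0.67017 and 184.0037x + 185.0027y = 183.948 − 0.32983×182.9939 = 123.591121963.
Substituting: 184.0037x + 185.0027(0.67017 − x) = 123.591121963
(184.0037 − 185.0027)x = -0.392137496  ⇒  x = 0.39253, y = 0.27764
Gi-184: 39.25%, Gi-185: 27.76%.

27.76%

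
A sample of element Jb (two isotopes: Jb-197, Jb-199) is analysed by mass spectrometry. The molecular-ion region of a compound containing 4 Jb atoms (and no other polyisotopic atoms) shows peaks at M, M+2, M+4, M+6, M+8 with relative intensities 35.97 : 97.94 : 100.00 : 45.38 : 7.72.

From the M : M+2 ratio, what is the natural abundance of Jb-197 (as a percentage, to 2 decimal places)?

59.50%

If p is the fraction of Jb that is Jb-197, then I(M+2)/I(M) = [C(4,1)·p^3·(1−p)] / p^4 = 4·(1−p)/p = 97.94/35.97 = 2.7228
(1−p)/p = 2.7228/4 = 0.6807  ⇒  p = 1/(1 + 0.6807) = 0.5950
Jb-197: 59.50%, Jb-199: 40.50%.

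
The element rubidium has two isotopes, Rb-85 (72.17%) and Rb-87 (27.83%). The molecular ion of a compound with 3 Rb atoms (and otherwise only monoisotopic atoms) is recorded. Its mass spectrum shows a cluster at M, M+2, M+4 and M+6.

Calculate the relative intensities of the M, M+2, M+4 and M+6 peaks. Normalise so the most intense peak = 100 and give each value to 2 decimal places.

Each Rb atom is independently Rb-85 (p = 0.7217) or Rb-87 (q = 0.2783); the cluster is the binomial expansion (p + q)^3.
P(M) = 0.7217^3 = 0.375898
P(M+2) = 3 × 0.7217^2 × 0.2783^1 = 0.434858
P(M+4) = 3 × 0.7217^1 × 0.2783^2 = 0.167689
P(M+6) = 0.2783^3 = 0.021555
The M+2 peak is largest (0.434858); scaling to 100 gives 86.44 : 100.00 : 38.56 : 4.96.

86.44 : 100.00 : 38.56 : 4.96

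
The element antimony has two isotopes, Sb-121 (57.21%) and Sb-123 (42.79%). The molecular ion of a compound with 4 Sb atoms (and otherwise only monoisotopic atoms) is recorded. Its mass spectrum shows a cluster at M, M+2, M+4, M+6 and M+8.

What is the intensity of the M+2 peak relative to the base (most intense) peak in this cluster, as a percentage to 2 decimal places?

Term probabilities: M 0.1071, M+2 0.3205, M+4 0.3596, M+6 0.1793, M+8 0.0335. Base peak = M+4.
P(M+4) = C(4,2) × 0.5721^2 × 0.4279^2 = 6 × 0.32729841 × 0.18309841 = 0.359567 (base)
P(M+2) = C(4,1) × 0.5721^3 × 0.4279^1 = 4 × 0.18724742 × 0.4279 = 0.320493
Relative intensity = 0.320493 / 0.359567 × 100 = 89.13

89.13%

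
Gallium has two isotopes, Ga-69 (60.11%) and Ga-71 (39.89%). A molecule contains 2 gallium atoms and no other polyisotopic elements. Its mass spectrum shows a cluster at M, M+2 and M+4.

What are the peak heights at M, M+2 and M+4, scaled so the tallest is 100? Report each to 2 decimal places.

75.34 : 100.00 : 33.18

Each Ga atom is independently Ga-69 (p = 0.6011) or Ga-71 (q = 0.3989); the cluster is the binomial expansion (p + q)^2.
P(M) = 0.6011^2 = 0.361321
P(M+2) = 2 × 0.6011^1 × 0.3989^1 = 0.479558
P(M+4) = 0.3989^2 = 0.159121
The M+2 peak is largest (0.479558); scaling to 100 gives 75.34 : 100.00 : 33.18.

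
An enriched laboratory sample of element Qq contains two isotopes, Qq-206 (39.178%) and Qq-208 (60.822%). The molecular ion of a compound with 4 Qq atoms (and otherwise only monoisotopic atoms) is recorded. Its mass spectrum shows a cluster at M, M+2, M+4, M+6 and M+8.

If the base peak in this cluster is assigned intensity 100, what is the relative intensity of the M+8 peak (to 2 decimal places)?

Binomial terms of (0.39178 + 0.60822)^4: M 0.0236, M+2 0.1463, M+4 0.3407, M+6 0.3526, M+8 0.1368 → M+6 is the base peak.
P(M+6) = C(4,3) × 0.39178^1 × 0.60822^3 = 4 × 0.39178 × 0.22499978 = 0.352602 (base)
P(M+8) = C(4,4) × 0.39178^0 × 0.60822^4 = 1 × 1.0000 × 0.13684937 = 0.136849
Relative intensity = 0.136849 / 0.352602 × 100 = 38.81

38.81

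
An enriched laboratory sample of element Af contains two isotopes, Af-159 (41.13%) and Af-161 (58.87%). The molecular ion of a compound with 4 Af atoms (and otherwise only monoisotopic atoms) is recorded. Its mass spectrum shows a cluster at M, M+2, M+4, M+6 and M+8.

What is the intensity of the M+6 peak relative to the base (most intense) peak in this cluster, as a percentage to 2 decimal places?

95.42%

Term probabilities: M 0.0286, M+2 0.1638, M+4 0.3518, M+6 0.3357, M+8 0.1201. Base peak = M+4.
P(M+4) = C(4,2) × 0.4113^2 × 0.5887^2 = 6 × 0.16916769 × 0.34656769 = 0.351768 (base)
P(M+6) = C(4,3) × 0.4113^1 × 0.5887^3 = 4 × 0.4113 × 0.2040244 = 0.335661
Relative intensity = 0.335661 / 0.351768 × 100 = 95.42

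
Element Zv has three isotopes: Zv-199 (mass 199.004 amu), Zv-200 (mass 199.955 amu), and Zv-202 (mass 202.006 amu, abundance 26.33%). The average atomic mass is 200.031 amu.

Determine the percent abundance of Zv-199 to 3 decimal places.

Let x and y be the fractions of Zv-199 and Zv-200. Then x + y = 1 − 0.2633 = 0.7367 and 199.004x + 199.955y = 200.031 − 0.2633×202.006 = 146.8428202.
Substituting: 199.004x + 199.955(0.7367 − x) = 146.8428202
(199.004 − 199.955)x = -0.4640283  ⇒  x = 0.48794, y = 0.24876
Zv-199: 48.794%, Zv-200: 24.876%.

48.794%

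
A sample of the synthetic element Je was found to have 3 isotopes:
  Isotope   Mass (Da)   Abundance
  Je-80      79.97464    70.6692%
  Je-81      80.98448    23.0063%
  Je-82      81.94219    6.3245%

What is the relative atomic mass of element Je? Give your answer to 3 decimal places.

Weight each isotope mass by its fractional abundance: 0.706692 × 79.97464 + 0.230063 × 80.98448 + 0.063245 × 81.94219
= 56.517438 + 18.631532 + 5.182434 = 80.331404 Da

80.331 Da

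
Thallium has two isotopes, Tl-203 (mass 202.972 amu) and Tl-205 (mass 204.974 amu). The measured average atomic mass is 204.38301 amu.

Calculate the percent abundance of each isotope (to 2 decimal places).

Tl-203: 29.52%, Tl-205: 70.48%

Writing the weighted mean with unknown fraction x of Tl-203:
202.972·x + 204.974·(1 − x) = 204.38301
(202.972 − 204.974)·x = 204.38301 − 204.974
x = -0.59099 / -2.002 = 0.29520 → 29.52% Tl-203, 70.48% Tl-205.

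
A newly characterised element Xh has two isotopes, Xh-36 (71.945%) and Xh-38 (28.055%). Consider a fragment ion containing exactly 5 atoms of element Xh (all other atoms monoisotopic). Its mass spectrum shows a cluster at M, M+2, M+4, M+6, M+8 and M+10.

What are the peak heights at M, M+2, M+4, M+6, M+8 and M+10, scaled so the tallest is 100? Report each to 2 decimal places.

Each Xh atom is independently Xh-36 (p = 0.71945) or Xh-38 (q = 0.28055); the cluster is the binomial expansion (p + q)^5.
P(M) = 0.71945^5 = 0.192754
P(M+2) = 5 × 0.71945^4 × 0.28055^1 = 0.375822
P(M+4) = 10 × 0.71945^3 × 0.28055^2 = 0.293104
P(M+6) = 10 × 0.71945^2 × 0.28055^3 = 0.114296
P(M+8) = 5 × 0.71945^1 × 0.28055^4 = 0.022285
P(M+10) = 0.28055^5 = 0.001738
The M+2 peak is largest (0.375822); scaling to 100 gives 51.29 : 100.00 : 77.99 : 30.41 : 5.93 : 0.46.

51.29 : 100.00 : 77.99 : 30.41 : 5.93 : 0.46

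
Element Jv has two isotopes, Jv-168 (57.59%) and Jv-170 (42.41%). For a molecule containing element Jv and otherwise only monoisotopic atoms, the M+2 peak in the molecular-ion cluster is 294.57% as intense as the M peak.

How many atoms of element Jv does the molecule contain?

4

With n Jv atoms, P(M+2)/P(M) = C(n,1)·p^(n−1)q / p^n = n·q/p = n · 0.4241/0.5759.
n = 2.9457 × 0.5759/0.4241 = 4.00 ≈ 4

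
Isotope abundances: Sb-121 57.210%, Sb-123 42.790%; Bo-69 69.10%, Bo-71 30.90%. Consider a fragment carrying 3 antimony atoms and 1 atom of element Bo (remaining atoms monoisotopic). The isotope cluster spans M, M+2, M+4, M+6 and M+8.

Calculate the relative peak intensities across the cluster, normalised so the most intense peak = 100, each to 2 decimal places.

37.16 : 100.00 : 99.65 : 43.44 : 6.95

Antimony pattern (n=3): 0.18724742 : 0.42015297 : 0.3142518 : 0.07834781
Element Bo pattern (n=1): 0.6910 : 0.3090
Convolve the two distributions (both contribute in 2-u steps):
  M: 0.18724742×0.6910 = 0.129388
  M+2: 0.18724742×0.3090 + 0.42015297×0.6910 = 0.348185
  M+4: 0.42015297×0.3090 + 0.3142518×0.6910 = 0.346975
  M+6: 0.3142518×0.3090 + 0.07834781×0.6910 = 0.151242
  M+8: 0.07834781×0.3090 = 0.024209
Scale to base peak (0.348185) = 100: 37.16 : 100.00 : 99.65 : 43.44 : 6.95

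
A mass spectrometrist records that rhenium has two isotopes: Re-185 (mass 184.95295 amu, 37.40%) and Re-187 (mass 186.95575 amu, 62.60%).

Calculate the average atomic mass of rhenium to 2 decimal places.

186.21 amu

Ar = Σ fᵢ·mᵢ = 0.3740 × 184.95295 + 0.6260 × 186.95575
= 69.172403 + 117.034300 = 186.206703 amu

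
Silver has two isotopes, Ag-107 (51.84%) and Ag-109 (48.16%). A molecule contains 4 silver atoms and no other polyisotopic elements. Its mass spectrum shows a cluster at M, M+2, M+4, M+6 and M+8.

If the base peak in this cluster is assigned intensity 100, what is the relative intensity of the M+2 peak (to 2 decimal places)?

(0.5184 + 0.4816)^4 gives M 0.0722, M+2 0.2684, M+4 0.3740, M+6 0.2316, M+8 0.0538; the largest is M+4.
P(M+4) = C(4,2) × 0.5184^2 × 0.4816^2 = 6 × 0.26873856 × 0.23193856 = 0.373985 (base)
P(M+2) = C(4,1) × 0.5184^3 × 0.4816^1 = 4 × 0.13931407 × 0.4816 = 0.268375
Relative intensity = 0.268375 / 0.373985 × 100 = 71.76

71.76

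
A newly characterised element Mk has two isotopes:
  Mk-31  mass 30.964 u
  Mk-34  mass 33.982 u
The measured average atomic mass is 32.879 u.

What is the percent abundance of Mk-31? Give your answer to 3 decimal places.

36.547%

With x = fraction of Mk-31 (so Mk-34 is 1 − x):
30.964·x + 33.982·(1 − x) = 32.879
(30.964 − 33.982)·x = 32.879 − 33.982
x = -1.103 / -3.018 = 0.36547 → 36.547% Mk-31, 63.453% Mk-34.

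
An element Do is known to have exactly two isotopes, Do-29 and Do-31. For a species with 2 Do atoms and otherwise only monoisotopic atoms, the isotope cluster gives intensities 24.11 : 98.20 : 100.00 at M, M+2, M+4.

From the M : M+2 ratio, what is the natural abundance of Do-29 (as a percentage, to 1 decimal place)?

32.9%

If p is the fraction of Do that is Do-29, then I(M+2)/I(M) = [C(2,1)·p^1·(1−p)] / p^2 = 2·(1−p)/p = 98.20/24.11 = 4.0730
(1−p)/p = 4.0730/2 = 2.0365  ⇒  p = 1/(1 + 2.0365) = 0.3293
Do-29: 32.9%, Do-31: 67.1%.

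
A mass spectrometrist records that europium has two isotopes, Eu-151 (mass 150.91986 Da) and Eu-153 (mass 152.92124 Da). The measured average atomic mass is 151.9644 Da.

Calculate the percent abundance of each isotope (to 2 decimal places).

Eu-151: 47.81%, Eu-153: 52.19%

With x = fraction of Eu-151 (so Eu-153 is 1 − x):
150.91986·x + 152.92124·(1 − x) = 151.9644
(150.91986 − 152.92124)·x = 151.9644 − 152.92124
x = -0.95684 / -2.00138 = 0.47809 → 47.81% Eu-151, 52.19% Eu-153.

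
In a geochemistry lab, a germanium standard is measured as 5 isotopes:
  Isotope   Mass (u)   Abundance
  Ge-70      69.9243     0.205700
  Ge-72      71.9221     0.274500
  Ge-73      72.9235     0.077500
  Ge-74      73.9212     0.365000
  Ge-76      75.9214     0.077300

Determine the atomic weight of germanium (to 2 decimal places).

72.63 u

Weight each isotope mass by its fractional abundance: 0.205700 × 69.9243 + 0.274500 × 71.9221 + 0.077500 × 72.9235 + 0.365000 × 73.9212 + 0.077300 × 75.9214
= 14.38343 + 19.74262 + 5.65157 + 26.98124 + 5.86872 = 72.62758 u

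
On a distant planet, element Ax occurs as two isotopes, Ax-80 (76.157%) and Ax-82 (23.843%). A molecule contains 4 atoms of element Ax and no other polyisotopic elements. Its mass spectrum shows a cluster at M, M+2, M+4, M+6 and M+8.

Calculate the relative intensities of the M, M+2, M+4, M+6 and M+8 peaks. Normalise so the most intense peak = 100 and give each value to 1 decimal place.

79.9 : 100.0 : 47.0 : 9.8 : 0.8

The 4 Ax atoms are independent, so intensities follow the terms of (0.76157 + 0.23843)^4.
P(M) = 0.76157^4 = 0.336387
P(M+2) = 4 × 0.76157^3 × 0.23843^1 = 0.421260
P(M+4) = 6 × 0.76157^2 × 0.23843^2 = 0.197830
P(M+6) = 4 × 0.76157^1 × 0.23843^3 = 0.041291
P(M+8) = 0.23843^4 = 0.003232
The M+2 peak is largest (0.421260); scaling to 100 gives 79.9 : 100.0 : 47.0 : 9.8 : 0.8.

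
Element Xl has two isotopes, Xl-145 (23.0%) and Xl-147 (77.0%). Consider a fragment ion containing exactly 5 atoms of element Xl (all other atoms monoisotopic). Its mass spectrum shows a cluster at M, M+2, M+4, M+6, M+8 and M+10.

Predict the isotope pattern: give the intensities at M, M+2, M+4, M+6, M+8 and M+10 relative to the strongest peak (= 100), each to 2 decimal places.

0.16 : 2.67 : 17.84 : 59.74 : 100.00 : 66.96

Expanding (0.230 + 0.770)^5:
P(M) = 0.230^5 = 0.000644
P(M+2) = 5 × 0.230^4 × 0.770^1 = 0.010774
P(M+4) = 10 × 0.230^3 × 0.770^2 = 0.072138
P(M+6) = 10 × 0.230^2 × 0.770^3 = 0.241506
P(M+8) = 5 × 0.230^1 × 0.770^4 = 0.404260
P(M+10) = 0.770^5 = 0.270678
The M+8 peak is largest (0.404260); scaling to 100 gives 0.16 : 2.67 : 17.84 : 59.74 : 100.00 : 66.96.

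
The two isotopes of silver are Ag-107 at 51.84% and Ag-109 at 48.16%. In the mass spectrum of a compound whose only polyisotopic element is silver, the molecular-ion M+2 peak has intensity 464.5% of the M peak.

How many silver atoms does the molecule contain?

5

The M+2/M ratio from n Ag atoms is n · q/p = n · 0.4816/0.5184.
n = 4.645 × 0.5184/0.4816 = 5.00 ≈ 5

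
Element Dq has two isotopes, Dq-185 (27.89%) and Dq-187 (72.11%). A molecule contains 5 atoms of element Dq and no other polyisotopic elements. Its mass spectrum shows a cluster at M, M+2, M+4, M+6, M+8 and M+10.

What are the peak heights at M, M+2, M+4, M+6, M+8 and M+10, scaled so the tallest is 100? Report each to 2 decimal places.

The 5 Dq atoms are independent, so intensities follow the terms of (0.2789 + 0.7211)^5.
P(M) = 0.2789^5 = 0.001687
P(M+2) = 5 × 0.2789^4 × 0.7211^1 = 0.021815
P(M+4) = 10 × 0.2789^3 × 0.7211^2 = 0.112807
P(M+6) = 10 × 0.2789^2 × 0.7211^3 = 0.291664
P(M+8) = 5 × 0.2789^1 × 0.7211^4 = 0.377051
P(M+10) = 0.7211^5 = 0.194974
The M+8 peak is largest (0.377051); scaling to 100 gives 0.45 : 5.79 : 29.92 : 77.35 : 100.00 : 51.71.

0.45 : 5.79 : 29.92 : 77.35 : 100.00 : 51.71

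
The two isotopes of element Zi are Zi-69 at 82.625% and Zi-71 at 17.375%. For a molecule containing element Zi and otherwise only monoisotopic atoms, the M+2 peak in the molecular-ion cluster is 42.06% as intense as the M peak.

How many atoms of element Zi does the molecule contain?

For n independent Zi atoms, I(M+2)/I(M) = n · (abundance Zi-71) / (abundance Zi-69) = n · 0.17375/0.82625.
n = 0.4206 × 0.82625/0.17375 = 2.00 ≈ 2

2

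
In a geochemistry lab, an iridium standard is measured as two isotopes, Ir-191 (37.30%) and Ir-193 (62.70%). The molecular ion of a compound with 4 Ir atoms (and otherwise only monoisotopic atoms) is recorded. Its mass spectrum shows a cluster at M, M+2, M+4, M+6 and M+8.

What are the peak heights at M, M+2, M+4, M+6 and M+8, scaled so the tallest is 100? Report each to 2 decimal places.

5.26 : 35.39 : 89.23 : 100.00 : 42.02

Each Ir atom is independently Ir-191 (p = 0.3730) or Ir-193 (q = 0.6270); the cluster is the binomial expansion (p + q)^4.
P(M) = 0.3730^4 = 0.019357
P(M+2) = 4 × 0.3730^3 × 0.6270^1 = 0.130153
P(M+4) = 6 × 0.3730^2 × 0.6270^2 = 0.328174
P(M+6) = 4 × 0.3730^1 × 0.6270^3 = 0.367766
P(M+8) = 0.6270^4 = 0.154550
The M+6 peak is largest (0.367766); scaling to 100 gives 5.26 : 35.39 : 89.23 : 100.00 : 42.02.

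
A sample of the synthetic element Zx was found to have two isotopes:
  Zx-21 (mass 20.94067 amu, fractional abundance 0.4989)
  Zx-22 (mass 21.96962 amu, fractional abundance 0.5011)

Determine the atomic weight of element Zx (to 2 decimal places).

Average mass = Σ (abundance × isotope mass) = 0.4989 × 20.94067 + 0.5011 × 21.96962
= 10.447300 + 11.008977 = 21.456277 amu

21.46 amu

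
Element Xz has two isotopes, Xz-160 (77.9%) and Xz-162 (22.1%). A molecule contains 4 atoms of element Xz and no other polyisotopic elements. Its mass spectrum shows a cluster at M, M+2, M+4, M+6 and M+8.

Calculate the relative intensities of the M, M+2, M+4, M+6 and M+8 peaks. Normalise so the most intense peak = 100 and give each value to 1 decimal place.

88.1 : 100.0 : 42.6 : 8.0 : 0.6

Expanding (0.779 + 0.221)^4:
P(M) = 0.779^4 = 0.368256
P(M+2) = 4 × 0.779^3 × 0.221^1 = 0.417893
P(M+4) = 6 × 0.779^2 × 0.221^2 = 0.177832
P(M+6) = 4 × 0.779^1 × 0.221^3 = 0.033634
P(M+8) = 0.221^4 = 0.002385
The M+2 peak is largest (0.417893); scaling to 100 gives 88.1 : 100.0 : 42.6 : 8.0 : 0.6.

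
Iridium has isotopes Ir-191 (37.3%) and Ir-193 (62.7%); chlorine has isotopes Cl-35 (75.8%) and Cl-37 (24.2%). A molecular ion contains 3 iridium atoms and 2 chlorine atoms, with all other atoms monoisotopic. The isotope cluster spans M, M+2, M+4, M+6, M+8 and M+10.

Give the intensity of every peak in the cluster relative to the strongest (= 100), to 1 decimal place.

Iridium pattern (n=3): 0.05189512 : 0.26170165 : 0.43991135 : 0.24649188
Chlorine pattern (n=2): 0.574564 : 0.366872 : 0.058564
Convolve the two distributions (both contribute in 2-u steps):
  M: 0.05189512×0.574564 = 0.029817
  M+2: 0.05189512×0.366872 + 0.26170165×0.574564 = 0.169403
  M+4: 0.05189512×0.058564 + 0.26170165×0.366872 + 0.43991135×0.574564 = 0.351807
  M+6: 0.26170165×0.058564 + 0.43991135×0.366872 + 0.24649188×0.574564 = 0.318343
  M+8: 0.43991135×0.058564 + 0.24649188×0.366872 = 0.116194
  M+10: 0.24649188×0.058564 = 0.014436
Scale to base peak (0.351807) = 100: 8.5 : 48.2 : 100.0 : 90.5 : 33.0 : 4.1

8.5 : 48.2 : 100.0 : 90.5 : 33.0 : 4.1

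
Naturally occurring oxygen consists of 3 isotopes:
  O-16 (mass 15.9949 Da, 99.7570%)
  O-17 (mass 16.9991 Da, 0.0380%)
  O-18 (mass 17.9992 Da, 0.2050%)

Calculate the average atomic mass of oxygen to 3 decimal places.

Ar = Σ fᵢ·mᵢ = 0.997570 × 15.9949 + 0.000380 × 16.9991 + 0.002050 × 17.9992
= 15.95603 + 0.00646 + 0.03690 = 15.99939 Da

15.999 Da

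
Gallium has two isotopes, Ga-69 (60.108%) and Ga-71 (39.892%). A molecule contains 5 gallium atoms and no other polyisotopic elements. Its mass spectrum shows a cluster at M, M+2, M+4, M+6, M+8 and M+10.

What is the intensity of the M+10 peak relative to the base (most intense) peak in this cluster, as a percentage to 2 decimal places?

2.92%

(0.60108 + 0.39892)^5 gives M 0.0785, M+2 0.2604, M+4 0.3456, M+6 0.2294, M+8 0.0761, M+10 0.0101; the largest is M+4.
P(M+4) = C(5,2) × 0.60108^3 × 0.39892^2 = 10 × 0.2171685 × 0.15913717 = 0.345596 (base)
P(M+10) = C(5,5) × 0.60108^0 × 0.39892^5 = 1 × 1.0000 × 0.0101025 = 0.010103
Relative intensity = 0.010103 / 0.345596 × 100 = 2.92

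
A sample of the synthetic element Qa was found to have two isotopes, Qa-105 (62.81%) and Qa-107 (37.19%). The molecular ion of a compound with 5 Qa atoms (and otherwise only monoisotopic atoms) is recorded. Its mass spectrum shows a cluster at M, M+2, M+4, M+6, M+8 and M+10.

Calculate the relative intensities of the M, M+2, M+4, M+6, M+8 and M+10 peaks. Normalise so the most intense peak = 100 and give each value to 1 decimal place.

The 5 Qa atoms are independent, so intensities follow the terms of (0.6281 + 0.3719)^5.
P(M) = 0.6281^5 = 0.097756
P(M+2) = 5 × 0.6281^4 × 0.3719^1 = 0.289409
P(M+4) = 10 × 0.6281^3 × 0.3719^2 = 0.342719
P(M+6) = 10 × 0.6281^2 × 0.3719^3 = 0.202925
P(M+8) = 5 × 0.6281^1 × 0.3719^4 = 0.060076
P(M+10) = 0.3719^5 = 0.007114
The M+4 peak is largest (0.342719); scaling to 100 gives 28.5 : 84.4 : 100.0 : 59.2 : 17.5 : 2.1.

28.5 : 84.4 : 100.0 : 59.2 : 17.5 : 2.1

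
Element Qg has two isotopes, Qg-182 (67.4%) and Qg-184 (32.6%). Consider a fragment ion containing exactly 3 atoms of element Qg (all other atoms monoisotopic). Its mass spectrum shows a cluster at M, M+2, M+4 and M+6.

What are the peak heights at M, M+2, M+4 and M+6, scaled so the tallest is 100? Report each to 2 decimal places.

68.92 : 100.00 : 48.37 : 7.80

The 3 Qg atoms are independent, so intensities follow the terms of (0.674 + 0.326)^3.
P(M) = 0.674^3 = 0.306182
P(M+2) = 3 × 0.674^2 × 0.326^1 = 0.444282
P(M+4) = 3 × 0.674^1 × 0.326^2 = 0.214890
P(M+6) = 0.326^3 = 0.034646
The M+2 peak is largest (0.444282); scaling to 100 gives 68.92 : 100.00 : 48.37 : 7.80.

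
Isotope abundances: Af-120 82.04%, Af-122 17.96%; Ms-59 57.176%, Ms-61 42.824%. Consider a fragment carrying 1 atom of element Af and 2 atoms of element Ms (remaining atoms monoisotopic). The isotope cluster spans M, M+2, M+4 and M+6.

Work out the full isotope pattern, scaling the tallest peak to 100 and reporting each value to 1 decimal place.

Element Af pattern (n=1): 0.8204 : 0.1796
Element Ms pattern (n=2): 0.3269095 : 0.489701 : 0.1833895
Convolve the two distributions (both contribute in 2-u steps):
  M: 0.8204×0.3269095 = 0.268197
  M+2: 0.8204×0.489701 + 0.1796×0.3269095 = 0.460464
  M+4: 0.8204×0.1833895 + 0.1796×0.489701 = 0.238403
  M+6: 0.1796×0.1833895 = 0.032937
Scale to base peak (0.460464) = 100: 58.2 : 100.0 : 51.8 : 7.2

58.2 : 100.0 : 51.8 : 7.2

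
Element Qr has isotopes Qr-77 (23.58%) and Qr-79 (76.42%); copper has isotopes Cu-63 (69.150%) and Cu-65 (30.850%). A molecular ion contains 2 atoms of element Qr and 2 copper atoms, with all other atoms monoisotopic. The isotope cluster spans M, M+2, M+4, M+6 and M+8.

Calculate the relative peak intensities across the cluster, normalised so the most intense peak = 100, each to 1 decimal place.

6.1 : 44.7 : 100.0 : 64.7 : 12.7

Element Qr pattern (n=2): 0.05560164 : 0.36039672 : 0.58400164
Copper pattern (n=2): 0.47817225 : 0.4266555 : 0.09517225
Convolve the two distributions (both contribute in 2-u steps):
  M: 0.05560164×0.47817225 = 0.026587
  M+2: 0.05560164×0.4266555 + 0.36039672×0.47817225 = 0.196054
  M+4: 0.05560164×0.09517225 + 0.36039672×0.4266555 + 0.58400164×0.47817225 = 0.438310
  M+6: 0.36039672×0.09517225 + 0.58400164×0.4266555 = 0.283467
  M+8: 0.58400164×0.09517225 = 0.055581
Scale to base peak (0.438310) = 100: 6.1 : 44.7 : 100.0 : 64.7 : 12.7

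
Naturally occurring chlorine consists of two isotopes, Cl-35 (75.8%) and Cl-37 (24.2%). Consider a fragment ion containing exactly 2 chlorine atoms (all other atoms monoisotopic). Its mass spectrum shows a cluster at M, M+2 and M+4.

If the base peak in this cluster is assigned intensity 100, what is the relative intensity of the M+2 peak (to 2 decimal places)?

63.85

(0.758 + 0.242)^2 gives M 0.5746, M+2 0.3669, M+4 0.0586; the largest is M.
P(M) = C(2,0) × 0.758^2 × 0.242^0 = 1 × 0.574564 × 1.0000 = 0.574564 (base)
P(M+2) = C(2,1) × 0.758^1 × 0.242^1 = 2 × 0.7580 × 0.2420 = 0.366872
Relative intensity = 0.366872 / 0.574564 × 100 = 63.85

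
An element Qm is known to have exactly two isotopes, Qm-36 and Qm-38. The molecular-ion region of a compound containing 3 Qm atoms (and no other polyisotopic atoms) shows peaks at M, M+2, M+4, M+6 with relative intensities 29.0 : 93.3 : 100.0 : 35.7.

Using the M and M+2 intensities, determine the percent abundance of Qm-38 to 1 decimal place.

51.7%

Let p = fractional abundance of Qm-36. I(M+2)/I(M) = [C(3,1)·p^2·(1−p)] / p^3 = 3·(1−p)/p = 93.3/29.0 = 3.2172
(1−p)/p = 3.2172/3 = 1.0724  ⇒  p = 1/(1 + 1.0724) = 0.4825
Qm-36: 48.3%, Qm-38: 51.7%.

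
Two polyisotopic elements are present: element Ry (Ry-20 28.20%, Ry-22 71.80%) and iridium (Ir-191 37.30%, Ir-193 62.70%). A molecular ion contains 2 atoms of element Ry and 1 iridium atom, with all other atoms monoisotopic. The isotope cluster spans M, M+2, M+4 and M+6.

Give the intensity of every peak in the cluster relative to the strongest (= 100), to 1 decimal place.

Element Ry pattern (n=2): 0.079524 : 0.404952 : 0.515524
Iridium pattern (n=1): 0.3730 : 0.6270
Convolve the two distributions (both contribute in 2-u steps):
  M: 0.079524×0.3730 = 0.029662
  M+2: 0.079524×0.6270 + 0.404952×0.3730 = 0.200909
  M+4: 0.404952×0.6270 + 0.515524×0.3730 = 0.446195
  M+6: 0.515524×0.6270 = 0.323234
Scale to base peak (0.446195) = 100: 6.6 : 45.0 : 100.0 : 72.4

6.6 : 45.0 : 100.0 : 72.4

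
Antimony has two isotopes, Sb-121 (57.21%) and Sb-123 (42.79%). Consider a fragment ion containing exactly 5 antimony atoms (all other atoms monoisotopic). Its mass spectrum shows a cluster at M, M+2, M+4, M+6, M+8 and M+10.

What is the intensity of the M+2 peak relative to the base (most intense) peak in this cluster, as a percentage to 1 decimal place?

(0.5721 + 0.4279)^5 gives M 0.0613, M+2 0.2292, M+4 0.3428, M+6 0.2564, M+8 0.0959, M+10 0.0143; the largest is M+4.
P(M+4) = C(5,2) × 0.5721^3 × 0.4279^2 = 10 × 0.18724742 × 0.18309841 = 0.342847 (base)
P(M+2) = C(5,1) × 0.5721^4 × 0.4279^1 = 5 × 0.10712425 × 0.4279 = 0.229192
Relative intensity = 0.229192 / 0.342847 × 100 = 66.8

66.8%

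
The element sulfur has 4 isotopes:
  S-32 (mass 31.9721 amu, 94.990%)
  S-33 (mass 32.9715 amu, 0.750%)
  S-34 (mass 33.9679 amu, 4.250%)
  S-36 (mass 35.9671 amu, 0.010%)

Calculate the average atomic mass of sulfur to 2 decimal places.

32.06 amu

The abundance-weighted mean is 0.94990 × 31.9721 + 0.00750 × 32.9715 + 0.04250 × 33.9679 + 0.00010 × 35.9671
= 30.37030 + 0.24729 + 1.44364 + 0.00360 = 32.06483 amu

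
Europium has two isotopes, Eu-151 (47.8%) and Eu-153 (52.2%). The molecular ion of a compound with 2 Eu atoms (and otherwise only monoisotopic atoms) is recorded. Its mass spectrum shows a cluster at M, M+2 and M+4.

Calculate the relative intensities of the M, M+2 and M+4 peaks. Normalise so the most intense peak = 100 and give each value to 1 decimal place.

45.8 : 100.0 : 54.6

The 2 Eu atoms are independent, so intensities follow the terms of (0.478 + 0.522)^2.
P(M) = 0.478^2 = 0.228484
P(M+2) = 2 × 0.478^1 × 0.522^1 = 0.499032
P(M+4) = 0.522^2 = 0.272484
The M+2 peak is largest (0.499032); scaling to 100 gives 45.8 : 100.0 : 54.6.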